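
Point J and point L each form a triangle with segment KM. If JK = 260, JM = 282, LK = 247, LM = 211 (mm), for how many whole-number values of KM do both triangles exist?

From triangle JKM: 22 < KM < 542.
From triangle LKM: 36 < KM < 458.
Intersection: 36 < KM < 458, so integers 37 through 457: 421 values.

421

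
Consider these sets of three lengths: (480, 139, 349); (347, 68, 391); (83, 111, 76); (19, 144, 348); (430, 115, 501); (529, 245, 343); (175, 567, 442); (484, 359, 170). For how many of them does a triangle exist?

7

(139,349,480): 139+349 > 480 → valid
(68,347,391): 68+347 > 391 → valid
(76,83,111): 76+83 > 111 → valid
(19,144,348): 19+144 ≤ 348 → not valid
(115,430,501): 115+430 > 501 → valid
(245,343,529): 245+343 > 529 → valid
(175,442,567): 175+442 > 567 → valid
(170,359,484): 170+359 > 484 → valid
7 of the 8 triples form a triangle.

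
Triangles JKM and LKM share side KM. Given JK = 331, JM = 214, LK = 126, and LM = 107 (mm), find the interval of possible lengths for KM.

117 < KM < 233

From triangle JKM: |331 − 214| < KM < 331 + 214, i.e. 117 < KM < 545.
From triangle LKM: 19 < KM < 233.
Both must hold, so KM lies in the intersection.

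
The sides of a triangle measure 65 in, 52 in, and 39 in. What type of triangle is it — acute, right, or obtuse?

right

Compare the square of the longest side to the sum of squares of the other two: 39² + 52² = 4225 = 65².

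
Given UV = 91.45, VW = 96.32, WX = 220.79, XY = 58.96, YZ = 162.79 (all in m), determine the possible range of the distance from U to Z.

0 ≤ UZ ≤ 630.31 m

The maximum is all hops collinear in one direction: 91.45 + 96.32 + 220.79 + 58.96 + 162.79 = 630.31.
The longest hop is 220.79; the others sum to 409.52. Since 220.79 ≤ 409.52, the path can fold back on itself completely, so the minimum distance is 0.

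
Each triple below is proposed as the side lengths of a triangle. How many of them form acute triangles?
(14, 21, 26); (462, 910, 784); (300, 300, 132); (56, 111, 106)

2

(14,21,26): 14²+21² = 637 < 676 = 26² → obtuse
(462,910,784): 462²+784² = 828100 = 910² → right
(300,300,132): 132²+300² = 107424 > 90000 = 300² → acute
(56,111,106): 56²+106² = 14372 > 12321 = 111² → acute
2 of the 4 are acute.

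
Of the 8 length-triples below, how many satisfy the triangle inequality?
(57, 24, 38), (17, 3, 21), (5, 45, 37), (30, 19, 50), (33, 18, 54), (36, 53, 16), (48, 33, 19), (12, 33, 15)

(24,38,57): 24+38 > 57 → valid
(3,17,21): 3+17 ≤ 21 → not valid
(5,37,45): 5+37 ≤ 45 → not valid
(19,30,50): 19+30 ≤ 50 → not valid
(18,33,54): 18+33 ≤ 54 → not valid
(16,36,53): 16+36 ≤ 53 → not valid
(19,33,48): 19+33 > 48 → valid
(12,15,33): 12+15 ≤ 33 → not valid
2 of the 8 triples form a triangle.

2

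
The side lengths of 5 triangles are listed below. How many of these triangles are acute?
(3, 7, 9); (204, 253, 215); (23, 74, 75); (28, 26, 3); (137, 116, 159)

(3,7,9): 3²+7² = 58 < 81 = 9² → obtuse
(204,253,215): 204²+215² = 87841 > 64009 = 253² → acute
(23,74,75): 23²+74² = 6005 > 5625 = 75² → acute
(28,26,3): 3²+26² = 685 < 784 = 28² → obtuse
(137,116,159): 116²+137² = 32225 > 25281 = 159² → acute
3 of the 5 are acute.

3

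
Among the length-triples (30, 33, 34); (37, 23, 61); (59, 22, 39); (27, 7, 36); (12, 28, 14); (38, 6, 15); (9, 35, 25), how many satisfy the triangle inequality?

2

(30,33,34): 30+33 > 34 → valid
(23,37,61): 23+37 ≤ 61 → not valid
(22,39,59): 22+39 > 59 → valid
(7,27,36): 7+27 ≤ 36 → not valid
(12,14,28): 12+14 ≤ 28 → not valid
(6,15,38): 6+15 ≤ 38 → not valid
(9,25,35): 9+25 ≤ 35 → not valid
2 of the 7 triples form a triangle.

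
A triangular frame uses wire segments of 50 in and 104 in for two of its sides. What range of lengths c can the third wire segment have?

54 < c < 154

By the triangle inequality, c must be less than 50 + 104 = 154 and greater than |50 − 104| = 54.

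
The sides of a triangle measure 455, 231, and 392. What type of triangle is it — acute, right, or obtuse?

Compare the square of the longest side to the sum of squares of the other two: 231² + 392² = 207025 = 455².

right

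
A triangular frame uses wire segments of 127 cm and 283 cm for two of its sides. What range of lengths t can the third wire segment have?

By the triangle inequality, t must be less than 127 + 283 = 410 and greater than |127 − 283| = 156.

156 < t < 410 (cm)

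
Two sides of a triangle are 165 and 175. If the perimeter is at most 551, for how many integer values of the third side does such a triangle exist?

201

Triangle inequality: 10 < x < 340. Perimeter ≤ 551 gives x ≤ 551 − 165 − 175 = 211.
So 10 < x ≤ 211; integers 11 through 211: 201 values.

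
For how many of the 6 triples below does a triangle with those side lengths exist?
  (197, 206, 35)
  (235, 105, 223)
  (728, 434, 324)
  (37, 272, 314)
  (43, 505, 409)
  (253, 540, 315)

4

(35,197,206): 35+197 > 206 → valid
(105,223,235): 105+223 > 235 → valid
(324,434,728): 324+434 > 728 → valid
(37,272,314): 37+272 ≤ 314 → not valid
(43,409,505): 43+409 ≤ 505 → not valid
(253,315,540): 253+315 > 540 → valid
4 of the 6 triples form a triangle.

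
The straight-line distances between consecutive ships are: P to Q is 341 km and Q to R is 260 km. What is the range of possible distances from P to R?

By the triangle inequality, |341 − 260| ≤ PR ≤ 341 + 260.

81 ≤ PR ≤ 601 km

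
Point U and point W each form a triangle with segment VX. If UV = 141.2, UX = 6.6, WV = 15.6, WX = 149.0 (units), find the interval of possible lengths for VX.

134.6 < VX < 147.8

From triangle UVX: |141.2 − 6.6| < VX < 141.2 + 6.6, i.e. 134.6 < VX < 147.8.
From triangle WVX: 133.4 < VX < 164.6.
Both must hold, so VX lies in the intersection.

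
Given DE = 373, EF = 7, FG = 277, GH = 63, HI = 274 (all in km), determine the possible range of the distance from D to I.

0 ≤ DI ≤ 994 km

The maximum is all hops collinear in one direction: 373 + 7 + 277 + 63 + 274 = 994.
The longest hop is 373; the others sum to 621. Since 373 ≤ 621, the path can fold back on itself completely, so the minimum distance is 0.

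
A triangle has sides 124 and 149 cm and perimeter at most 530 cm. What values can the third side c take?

Triangle inequality alone gives 25 < c < 273.
The perimeter condition gives c ≤ 530 − 124 − 149 = 257.
Intersecting the two: 25 < c ≤ 257.

25 < c ≤ 257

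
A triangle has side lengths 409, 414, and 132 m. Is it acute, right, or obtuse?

Compare the square of the longest side to the sum of squares of the other two: 132² + 409² = 184705 > 171396 = 414².

acute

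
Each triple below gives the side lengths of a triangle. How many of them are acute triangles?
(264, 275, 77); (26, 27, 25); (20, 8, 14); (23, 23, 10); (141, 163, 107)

(264,275,77): 77²+264² = 75625 = 275² → right
(26,27,25): 25²+26² = 1301 > 729 = 27² → acute
(20,8,14): 8²+14² = 260 < 400 = 20² → obtuse
(23,23,10): 10²+23² = 629 > 529 = 23² → acute
(141,163,107): 107²+141² = 31330 > 26569 = 163² → acute
3 of the 5 are acute.

3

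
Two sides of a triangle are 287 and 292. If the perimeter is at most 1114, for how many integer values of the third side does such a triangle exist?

Triangle inequality: 5 < x < 579. Perimeter ≤ 1114 gives x ≤ 1114 − 287 − 292 = 535.
So 5 < x ≤ 535; integers 6 through 535: 530 values.

530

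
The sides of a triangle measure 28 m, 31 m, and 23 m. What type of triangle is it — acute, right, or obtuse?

acute

Compare the square of the longest side to the sum of squares of the other two: 23² + 28² = 1313 > 961 = 31².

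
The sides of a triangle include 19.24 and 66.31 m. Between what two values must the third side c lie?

By the triangle inequality, c must be less than 19.24 + 66.31 = 85.55 and greater than |19.24 − 66.31| = 47.07.

47.07 < c < 85.55 (m)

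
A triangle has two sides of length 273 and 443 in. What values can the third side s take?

170 < s < 716

By the triangle inequality, s must be less than 273 + 443 = 716 and greater than |273 − 443| = 170.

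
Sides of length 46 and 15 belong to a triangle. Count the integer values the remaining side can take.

The third side lies in the open interval (31, 61).
Integers from 32 to 60 inclusive: 60 − 32 + 1 = 29.

29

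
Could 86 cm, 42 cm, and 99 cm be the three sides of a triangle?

The longest side is 99, and the other two sum to 128.
Since 128 > 99, the triangle inequality holds.

Yes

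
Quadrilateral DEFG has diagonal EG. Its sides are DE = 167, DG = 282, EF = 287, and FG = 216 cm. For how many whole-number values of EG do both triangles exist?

From triangle DEG: 115 < EG < 449.
From triangle FEG: 71 < EG < 503.
Intersection: 115 < EG < 449, so integers 116 through 448: 333 values.

333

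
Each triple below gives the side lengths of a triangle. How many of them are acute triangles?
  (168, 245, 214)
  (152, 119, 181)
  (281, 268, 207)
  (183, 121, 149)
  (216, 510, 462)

4

(168,245,214): 168²+214² = 74020 > 60025 = 245² → acute
(152,119,181): 119²+152² = 37265 > 32761 = 181² → acute
(281,268,207): 207²+268² = 114673 > 78961 = 281² → acute
(183,121,149): 121²+149² = 36842 > 33489 = 183² → acute
(216,510,462): 216²+462² = 260100 = 510² → right
4 of the 5 are acute.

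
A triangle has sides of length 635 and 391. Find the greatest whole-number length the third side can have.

The third side must be strictly less than 635 + 391 = 1026.
The largest integer below 1026 is 1025.

1025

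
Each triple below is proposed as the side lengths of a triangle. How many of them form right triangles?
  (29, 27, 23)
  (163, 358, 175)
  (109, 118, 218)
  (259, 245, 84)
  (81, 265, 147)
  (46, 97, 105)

1

(29,27,23): 23²+27² = 1258 > 841 = 29² → acute
(163,358,175): 163+175 ≤ 358, not a triangle
(109,118,218): 109²+118² = 25805 < 47524 = 218² → obtuse
(259,245,84): 84²+245² = 67081 = 259² → right
(81,265,147): 81+147 ≤ 265, not a triangle
(46,97,105): 46²+97² = 11525 > 11025 = 105² → acute
1 of the 6 is right.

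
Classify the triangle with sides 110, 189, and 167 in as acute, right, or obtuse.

acute

Compare the square of the longest side to the sum of squares of the other two: 110² + 167² = 39989 > 35721 = 189².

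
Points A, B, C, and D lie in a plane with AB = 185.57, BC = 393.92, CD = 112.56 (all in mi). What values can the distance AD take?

The maximum is all hops collinear in one direction: 185.57 + 393.92 + 112.56 = 692.05.
The longest hop is 393.92; the others sum to 298.13. Folding the others back against it leaves at least 393.92 − 298.13 = 95.79.

95.79 ≤ AD ≤ 692.05 mi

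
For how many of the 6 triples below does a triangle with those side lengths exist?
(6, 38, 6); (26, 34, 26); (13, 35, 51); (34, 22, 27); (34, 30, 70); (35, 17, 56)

(6,6,38): 6+6 ≤ 38 → not valid
(26,26,34): 26+26 > 34 → valid
(13,35,51): 13+35 ≤ 51 → not valid
(22,27,34): 22+27 > 34 → valid
(30,34,70): 30+34 ≤ 70 → not valid
(17,35,56): 17+35 ≤ 56 → not valid
2 of the 6 triples form a triangle.

2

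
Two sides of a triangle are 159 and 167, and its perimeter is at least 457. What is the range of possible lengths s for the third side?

Triangle inequality alone gives 8 < s < 326.
The perimeter condition gives s ≥ 457 − 159 − 167 = 131.
Intersecting the two: 131 ≤ s < 326.

131 ≤ s < 326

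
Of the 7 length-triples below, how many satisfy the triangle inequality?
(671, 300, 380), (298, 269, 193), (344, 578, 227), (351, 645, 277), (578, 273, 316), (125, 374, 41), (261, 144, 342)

4

(300,380,671): 300+380 > 671 → valid
(193,269,298): 193+269 > 298 → valid
(227,344,578): 227+344 ≤ 578 → not valid
(277,351,645): 277+351 ≤ 645 → not valid
(273,316,578): 273+316 > 578 → valid
(41,125,374): 41+125 ≤ 374 → not valid
(144,261,342): 144+261 > 342 → valid
4 of the 7 triples form a triangle.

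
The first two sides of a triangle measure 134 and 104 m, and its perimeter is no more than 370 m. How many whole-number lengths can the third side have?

Triangle inequality: 30 < x < 238. Perimeter ≤ 370 gives x ≤ 370 − 134 − 104 = 132.
So 30 < x ≤ 132; integers 31 through 132: 102 values.

102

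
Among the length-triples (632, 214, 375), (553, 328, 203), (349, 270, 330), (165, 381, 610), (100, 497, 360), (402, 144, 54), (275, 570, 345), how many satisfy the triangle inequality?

2

(214,375,632): 214+375 ≤ 632 → not valid
(203,328,553): 203+328 ≤ 553 → not valid
(270,330,349): 270+330 > 349 → valid
(165,381,610): 165+381 ≤ 610 → not valid
(100,360,497): 100+360 ≤ 497 → not valid
(54,144,402): 54+144 ≤ 402 → not valid
(275,345,570): 275+345 > 570 → valid
2 of the 7 triples form a triangle.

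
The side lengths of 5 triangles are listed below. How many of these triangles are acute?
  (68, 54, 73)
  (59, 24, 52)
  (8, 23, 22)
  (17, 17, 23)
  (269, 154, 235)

(68,54,73): 54²+68² = 7540 > 5329 = 73² → acute
(59,24,52): 24²+52² = 3280 < 3481 = 59² → obtuse
(8,23,22): 8²+22² = 548 > 529 = 23² → acute
(17,17,23): 17²+17² = 578 > 529 = 23² → acute
(269,154,235): 154²+235² = 78941 > 72361 = 269² → acute
4 of the 5 are acute.

4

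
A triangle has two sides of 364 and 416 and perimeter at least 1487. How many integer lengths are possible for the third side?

Triangle inequality: 52 < x < 780. Perimeter ≥ 1487 gives x ≥ 1487 − 364 − 416 = 707.
So 707 ≤ x < 780; integers 707 through 779: 73 values.

73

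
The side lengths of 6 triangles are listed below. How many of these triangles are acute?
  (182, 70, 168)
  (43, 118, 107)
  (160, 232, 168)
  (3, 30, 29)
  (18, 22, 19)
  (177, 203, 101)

(182,70,168): 70²+168² = 33124 = 182² → right
(43,118,107): 43²+107² = 13298 < 13924 = 118² → obtuse
(160,232,168): 160²+168² = 53824 = 232² → right
(3,30,29): 3²+29² = 850 < 900 = 30² → obtuse
(18,22,19): 18²+19² = 685 > 484 = 22² → acute
(177,203,101): 101²+177² = 41530 > 41209 = 203² → acute
2 of the 6 are acute.

2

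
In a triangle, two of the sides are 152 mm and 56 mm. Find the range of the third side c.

96 < c < 208

By the triangle inequality, c must be less than 152 + 56 = 208 and greater than |152 − 56| = 96.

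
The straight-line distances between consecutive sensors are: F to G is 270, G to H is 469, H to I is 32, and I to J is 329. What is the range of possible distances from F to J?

The maximum is all hops collinear in one direction: 270 + 469 + 32 + 329 = 1100.
The longest hop is 469; the others sum to 631. Since 469 ≤ 631, the path can fold back on itself completely, so the minimum distance is 0.

0 ≤ FJ ≤ 1100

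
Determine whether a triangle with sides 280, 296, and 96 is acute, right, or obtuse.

Compare the square of the longest side to the sum of squares of the other two: 96² + 280² = 87616 = 296².

right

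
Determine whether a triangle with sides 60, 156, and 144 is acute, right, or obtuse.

right

Compare the square of the longest side to the sum of squares of the other two: 60² + 144² = 24336 = 156².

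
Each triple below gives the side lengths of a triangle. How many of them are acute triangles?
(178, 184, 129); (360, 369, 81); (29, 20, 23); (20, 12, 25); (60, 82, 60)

(178,184,129): 129²+178² = 48325 > 33856 = 184² → acute
(360,369,81): 81²+360² = 136161 = 369² → right
(29,20,23): 20²+23² = 929 > 841 = 29² → acute
(20,12,25): 12²+20² = 544 < 625 = 25² → obtuse
(60,82,60): 60²+60² = 7200 > 6724 = 82² → acute
3 of the 5 are acute.

3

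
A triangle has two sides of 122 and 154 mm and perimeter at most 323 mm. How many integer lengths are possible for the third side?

Triangle inequality: 32 < x < 276. Perimeter ≤ 323 gives x ≤ 323 − 122 − 154 = 47.
So 32 < x ≤ 47; integers 33 through 47: 15 values.

15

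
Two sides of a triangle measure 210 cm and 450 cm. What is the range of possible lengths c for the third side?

By the triangle inequality, c must be less than 210 + 450 = 660 and greater than |210 − 450| = 240.

240 < c < 660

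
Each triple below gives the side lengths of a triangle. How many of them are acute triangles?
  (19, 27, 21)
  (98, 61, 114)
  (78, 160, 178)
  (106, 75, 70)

2

(19,27,21): 19²+21² = 802 > 729 = 27² → acute
(98,61,114): 61²+98² = 13325 > 12996 = 114² → acute
(78,160,178): 78²+160² = 31684 = 178² → right
(106,75,70): 70²+75² = 10525 < 11236 = 106² → obtuse
2 of the 4 are acute.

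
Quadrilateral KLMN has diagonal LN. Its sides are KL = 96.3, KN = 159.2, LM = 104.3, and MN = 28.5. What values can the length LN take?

From triangle KLN: |96.3 − 159.2| < LN < 96.3 + 159.2, i.e. 62.9 < LN < 255.5.
From triangle MLN: 75.8 < LN < 132.8.
Both must hold, so LN lies in the intersection.

75.8 < LN < 132.8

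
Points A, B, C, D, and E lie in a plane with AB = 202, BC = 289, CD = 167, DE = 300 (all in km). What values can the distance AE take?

The maximum is all hops collinear in one direction: 202 + 289 + 167 + 300 = 958.
The longest hop is 300; the others sum to 658. Since 300 ≤ 658, the path can fold back on itself completely, so the minimum distance is 0.

0 ≤ AE ≤ 958 km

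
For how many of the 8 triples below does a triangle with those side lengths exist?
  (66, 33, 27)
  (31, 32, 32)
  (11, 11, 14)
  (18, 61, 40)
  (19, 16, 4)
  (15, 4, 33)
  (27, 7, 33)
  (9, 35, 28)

5

(27,33,66): 27+33 ≤ 66 → not valid
(31,32,32): 31+32 > 32 → valid
(11,11,14): 11+11 > 14 → valid
(18,40,61): 18+40 ≤ 61 → not valid
(4,16,19): 4+16 > 19 → valid
(4,15,33): 4+15 ≤ 33 → not valid
(7,27,33): 7+27 > 33 → valid
(9,28,35): 9+28 > 35 → valid
5 of the 8 triples form a triangle.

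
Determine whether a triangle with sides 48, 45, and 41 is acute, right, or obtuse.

Compare the square of the longest side to the sum of squares of the other two: 41² + 45² = 3706 > 2304 = 48².

acute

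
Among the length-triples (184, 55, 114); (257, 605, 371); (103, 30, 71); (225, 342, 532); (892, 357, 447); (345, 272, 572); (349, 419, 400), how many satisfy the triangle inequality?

4

(55,114,184): 55+114 ≤ 184 → not valid
(257,371,605): 257+371 > 605 → valid
(30,71,103): 30+71 ≤ 103 → not valid
(225,342,532): 225+342 > 532 → valid
(357,447,892): 357+447 ≤ 892 → not valid
(272,345,572): 272+345 > 572 → valid
(349,400,419): 349+400 > 419 → valid
4 of the 7 triples form a triangle.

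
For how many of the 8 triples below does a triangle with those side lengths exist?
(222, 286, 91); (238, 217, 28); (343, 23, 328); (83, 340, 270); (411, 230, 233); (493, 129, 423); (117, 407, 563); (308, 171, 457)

(91,222,286): 91+222 > 286 → valid
(28,217,238): 28+217 > 238 → valid
(23,328,343): 23+328 > 343 → valid
(83,270,340): 83+270 > 340 → valid
(230,233,411): 230+233 > 411 → valid
(129,423,493): 129+423 > 493 → valid
(117,407,563): 117+407 ≤ 563 → not valid
(171,308,457): 171+308 > 457 → valid
7 of the 8 triples form a triangle.

7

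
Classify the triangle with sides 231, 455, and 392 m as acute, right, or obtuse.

Compare the square of the longest side to the sum of squares of the other two: 231² + 392² = 207025 = 455².

right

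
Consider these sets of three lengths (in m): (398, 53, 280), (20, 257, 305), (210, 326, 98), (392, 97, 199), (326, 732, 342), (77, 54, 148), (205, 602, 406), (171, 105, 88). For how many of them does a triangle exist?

(53,280,398): 53+280 ≤ 398 → not valid
(20,257,305): 20+257 ≤ 305 → not valid
(98,210,326): 98+210 ≤ 326 → not valid
(97,199,392): 97+199 ≤ 392 → not valid
(326,342,732): 326+342 ≤ 732 → not valid
(54,77,148): 54+77 ≤ 148 → not valid
(205,406,602): 205+406 > 602 → valid
(88,105,171): 88+105 > 171 → valid
2 of the 8 triples form a triangle.

2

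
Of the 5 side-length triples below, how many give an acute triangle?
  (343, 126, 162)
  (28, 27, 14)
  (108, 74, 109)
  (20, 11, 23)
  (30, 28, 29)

(343,126,162): 126+162 ≤ 343, not a triangle
(28,27,14): 14²+27² = 925 > 784 = 28² → acute
(108,74,109): 74²+108² = 17140 > 11881 = 109² → acute
(20,11,23): 11²+20² = 521 < 529 = 23² → obtuse
(30,28,29): 28²+29² = 1625 > 900 = 30² → acute
3 of the 5 are acute.

3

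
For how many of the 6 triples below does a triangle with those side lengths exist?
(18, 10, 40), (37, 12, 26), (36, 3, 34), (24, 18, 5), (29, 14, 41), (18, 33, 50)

(10,18,40): 10+18 ≤ 40 → not valid
(12,26,37): 12+26 > 37 → valid
(3,34,36): 3+34 > 36 → valid
(5,18,24): 5+18 ≤ 24 → not valid
(14,29,41): 14+29 > 41 → valid
(18,33,50): 18+33 > 50 → valid
4 of the 6 triples form a triangle.

4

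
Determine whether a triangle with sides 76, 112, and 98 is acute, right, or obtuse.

acute

Compare the square of the longest side to the sum of squares of the other two: 76² + 98² = 15380 > 12544 = 112².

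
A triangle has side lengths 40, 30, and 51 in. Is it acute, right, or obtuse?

obtuse

Compare the square of the longest side to the sum of squares of the other two: 30² + 40² = 2500 < 2601 = 51².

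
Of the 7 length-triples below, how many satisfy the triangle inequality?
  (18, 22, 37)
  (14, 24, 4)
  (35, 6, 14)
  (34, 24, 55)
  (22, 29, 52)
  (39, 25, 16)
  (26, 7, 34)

3

(18,22,37): 18+22 > 37 → valid
(4,14,24): 4+14 ≤ 24 → not valid
(6,14,35): 6+14 ≤ 35 → not valid
(24,34,55): 24+34 > 55 → valid
(22,29,52): 22+29 ≤ 52 → not valid
(16,25,39): 16+25 > 39 → valid
(7,26,34): 7+26 ≤ 34 → not valid
3 of the 7 triples form a triangle.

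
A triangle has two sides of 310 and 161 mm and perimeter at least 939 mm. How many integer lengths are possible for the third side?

3

Triangle inequality: 149 < x < 471. Perimeter ≥ 939 gives x ≥ 939 − 310 − 161 = 468.
So 468 ≤ x < 471; integers 468 through 470: 3 values.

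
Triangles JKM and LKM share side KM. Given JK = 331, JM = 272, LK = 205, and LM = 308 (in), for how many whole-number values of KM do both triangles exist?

From triangle JKM: 59 < KM < 603.
From triangle LKM: 103 < KM < 513.
Intersection: 103 < KM < 513, so integers 104 through 512: 409 values.

409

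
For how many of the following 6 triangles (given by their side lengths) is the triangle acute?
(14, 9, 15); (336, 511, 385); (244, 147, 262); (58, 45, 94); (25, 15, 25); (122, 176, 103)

(14,9,15): 9²+14² = 277 > 225 = 15² → acute
(336,511,385): 336²+385² = 261121 = 511² → right
(244,147,262): 147²+244² = 81145 > 68644 = 262² → acute
(58,45,94): 45²+58² = 5389 < 8836 = 94² → obtuse
(25,15,25): 15²+25² = 850 > 625 = 25² → acute
(122,176,103): 103²+122² = 25493 < 30976 = 176² → obtuse
3 of the 6 are acute.

3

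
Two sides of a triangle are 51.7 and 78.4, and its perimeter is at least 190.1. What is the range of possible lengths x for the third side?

Triangle inequality alone gives 26.7 < x < 130.1.
The perimeter condition gives x ≥ 190.1 − 51.7 − 78.4 = 60.0.
Intersecting the two: 60.0 ≤ x < 130.1.

60.0 ≤ x < 130.1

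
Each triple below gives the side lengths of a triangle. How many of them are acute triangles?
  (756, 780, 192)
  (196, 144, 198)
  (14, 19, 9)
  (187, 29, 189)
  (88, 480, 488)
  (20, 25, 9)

2

(756,780,192): 192²+756² = 608400 = 780² → right
(196,144,198): 144²+196² = 59152 > 39204 = 198² → acute
(14,19,9): 9²+14² = 277 < 361 = 19² → obtuse
(187,29,189): 29²+187² = 35810 > 35721 = 189² → acute
(88,480,488): 88²+480² = 238144 = 488² → right
(20,25,9): 9²+20² = 481 < 625 = 25² → obtuse
2 of the 6 are acute.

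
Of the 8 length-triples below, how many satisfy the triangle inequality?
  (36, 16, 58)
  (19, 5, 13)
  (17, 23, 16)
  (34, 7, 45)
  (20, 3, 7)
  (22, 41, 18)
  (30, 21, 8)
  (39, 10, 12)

1

(16,36,58): 16+36 ≤ 58 → not valid
(5,13,19): 5+13 ≤ 19 → not valid
(16,17,23): 16+17 > 23 → valid
(7,34,45): 7+34 ≤ 45 → not valid
(3,7,20): 3+7 ≤ 20 → not valid
(18,22,41): 18+22 ≤ 41 → not valid
(8,21,30): 8+21 ≤ 30 → not valid
(10,12,39): 10+12 ≤ 39 → not valid
1 of the 8 triples forms a triangle.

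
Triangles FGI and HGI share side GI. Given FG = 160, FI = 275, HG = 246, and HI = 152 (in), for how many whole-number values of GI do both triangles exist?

From triangle FGI: 115 < GI < 435.
From triangle HGI: 94 < GI < 398.
Intersection: 115 < GI < 398, so integers 116 through 397: 282 values.

282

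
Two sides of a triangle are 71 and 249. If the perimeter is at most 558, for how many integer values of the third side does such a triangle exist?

Triangle inequality: 178 < x < 320. Perimeter ≤ 558 gives x ≤ 558 − 71 − 249 = 238.
So 178 < x ≤ 238; integers 179 through 238: 60 values.

60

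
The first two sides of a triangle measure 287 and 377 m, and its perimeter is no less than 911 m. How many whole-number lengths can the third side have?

Triangle inequality: 90 < x < 664. Perimeter ≥ 911 gives x ≥ 911 − 287 − 377 = 247.
So 247 ≤ x < 664; integers 247 through 663: 417 values.

417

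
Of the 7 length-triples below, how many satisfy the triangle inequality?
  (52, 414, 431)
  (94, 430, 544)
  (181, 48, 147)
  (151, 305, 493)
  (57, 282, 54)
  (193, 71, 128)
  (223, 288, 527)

(52,414,431): 52+414 > 431 → valid
(94,430,544): 94+430 ≤ 544 → not valid
(48,147,181): 48+147 > 181 → valid
(151,305,493): 151+305 ≤ 493 → not valid
(54,57,282): 54+57 ≤ 282 → not valid
(71,128,193): 71+128 > 193 → valid
(223,288,527): 223+288 ≤ 527 → not valid
3 of the 7 triples form a triangle.

3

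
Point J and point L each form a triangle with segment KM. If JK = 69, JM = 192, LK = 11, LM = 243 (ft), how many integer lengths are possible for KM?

21

From triangle JKM: 123 < KM < 261.
From triangle LKM: 232 < KM < 254.
Intersection: 232 < KM < 254, so integers 233 through 253: 21 values.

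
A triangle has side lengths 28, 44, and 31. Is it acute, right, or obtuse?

Compare the square of the longest side to the sum of squares of the other two: 28² + 31² = 1745 < 1936 = 44².

obtuse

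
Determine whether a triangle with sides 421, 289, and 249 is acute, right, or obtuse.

Compare the square of the longest side to the sum of squares of the other two: 249² + 289² = 145522 < 177241 = 421².

obtuse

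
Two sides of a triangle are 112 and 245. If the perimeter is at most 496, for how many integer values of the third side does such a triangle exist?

6

Triangle inequality: 133 < x < 357. Perimeter ≤ 496 gives x ≤ 496 − 112 − 245 = 139.
So 133 < x ≤ 139; integers 134 through 139: 6 values.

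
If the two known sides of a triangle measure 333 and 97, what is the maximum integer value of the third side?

The third side must be strictly less than 333 + 97 = 430.
The largest integer below 430 is 429.

429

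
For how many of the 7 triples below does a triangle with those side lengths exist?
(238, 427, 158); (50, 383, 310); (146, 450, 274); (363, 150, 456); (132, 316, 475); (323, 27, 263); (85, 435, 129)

(158,238,427): 158+238 ≤ 427 → not valid
(50,310,383): 50+310 ≤ 383 → not valid
(146,274,450): 146+274 ≤ 450 → not valid
(150,363,456): 150+363 > 456 → valid
(132,316,475): 132+316 ≤ 475 → not valid
(27,263,323): 27+263 ≤ 323 → not valid
(85,129,435): 85+129 ≤ 435 → not valid
1 of the 7 triples forms a triangle.

1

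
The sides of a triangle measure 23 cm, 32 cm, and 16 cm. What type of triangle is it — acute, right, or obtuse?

Compare the square of the longest side to the sum of squares of the other two: 16² + 23² = 785 < 1024 = 32².

obtuse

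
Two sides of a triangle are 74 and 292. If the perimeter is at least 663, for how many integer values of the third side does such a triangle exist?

Triangle inequality: 218 < x < 366. Perimeter ≥ 663 gives x ≥ 663 − 74 − 292 = 297.
So 297 ≤ x < 366; integers 297 through 365: 69 values.

69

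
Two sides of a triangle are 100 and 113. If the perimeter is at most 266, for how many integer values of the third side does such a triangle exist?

Triangle inequality: 13 < x < 213. Perimeter ≤ 266 gives x ≤ 266 − 100 − 113 = 53.
So 13 < x ≤ 53; integers 14 through 53: 40 values.

40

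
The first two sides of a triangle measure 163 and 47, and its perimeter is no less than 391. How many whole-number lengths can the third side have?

Triangle inequality: 116 < x < 210. Perimeter ≥ 391 gives x ≥ 391 − 163 − 47 = 181.
So 181 ≤ x < 210; integers 181 through 209: 29 values.

29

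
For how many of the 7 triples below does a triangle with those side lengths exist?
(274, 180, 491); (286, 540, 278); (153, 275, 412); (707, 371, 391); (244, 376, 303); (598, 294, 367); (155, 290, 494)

5

(180,274,491): 180+274 ≤ 491 → not valid
(278,286,540): 278+286 > 540 → valid
(153,275,412): 153+275 > 412 → valid
(371,391,707): 371+391 > 707 → valid
(244,303,376): 244+303 > 376 → valid
(294,367,598): 294+367 > 598 → valid
(155,290,494): 155+290 ≤ 494 → not valid
5 of the 7 triples form a triangle.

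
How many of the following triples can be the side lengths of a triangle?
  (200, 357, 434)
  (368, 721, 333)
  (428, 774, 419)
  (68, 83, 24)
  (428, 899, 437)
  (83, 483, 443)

4

(200,357,434): 200+357 > 434 → valid
(333,368,721): 333+368 ≤ 721 → not valid
(419,428,774): 419+428 > 774 → valid
(24,68,83): 24+68 > 83 → valid
(428,437,899): 428+437 ≤ 899 → not valid
(83,443,483): 83+443 > 483 → valid
4 of the 6 triples form a triangle.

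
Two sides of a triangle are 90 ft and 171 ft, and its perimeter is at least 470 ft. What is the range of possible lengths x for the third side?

209 ≤ x < 261 ft

Triangle inequality alone gives 81 < x < 261.
The perimeter condition gives x ≥ 470 − 90 − 171 = 209.
Intersecting the two: 209 ≤ x < 261.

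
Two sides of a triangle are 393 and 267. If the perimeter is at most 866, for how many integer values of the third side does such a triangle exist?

80

Triangle inequality: 126 < x < 660. Perimeter ≤ 866 gives x ≤ 866 − 393 − 267 = 206.
So 126 < x ≤ 206; integers 127 through 206: 80 values.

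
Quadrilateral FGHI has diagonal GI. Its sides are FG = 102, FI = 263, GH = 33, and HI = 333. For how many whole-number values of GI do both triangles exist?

64

From triangle FGI: 161 < GI < 365.
From triangle HGI: 300 < GI < 366.
Intersection: 300 < GI < 365, so integers 301 through 364: 64 values.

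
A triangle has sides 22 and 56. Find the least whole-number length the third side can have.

35

The third side must be strictly greater than |22 − 56| = 34.
The smallest integer above 34 is 35.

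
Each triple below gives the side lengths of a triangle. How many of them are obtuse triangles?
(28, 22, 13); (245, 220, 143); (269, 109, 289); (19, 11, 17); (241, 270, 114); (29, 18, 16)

(28,22,13): 13²+22² = 653 < 784 = 28² → obtuse
(245,220,143): 143²+220² = 68849 > 60025 = 245² → acute
(269,109,289): 109²+269² = 84242 > 83521 = 289² → acute
(19,11,17): 11²+17² = 410 > 361 = 19² → acute
(241,270,114): 114²+241² = 71077 < 72900 = 270² → obtuse
(29,18,16): 16²+18² = 580 < 841 = 29² → obtuse
3 of the 6 are obtuse.

3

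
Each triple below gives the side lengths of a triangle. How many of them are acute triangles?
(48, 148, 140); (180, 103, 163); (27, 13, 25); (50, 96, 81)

(48,148,140): 48²+140² = 21904 = 148² → right
(180,103,163): 103²+163² = 37178 > 32400 = 180² → acute
(27,13,25): 13²+25² = 794 > 729 = 27² → acute
(50,96,81): 50²+81² = 9061 < 9216 = 96² → obtuse
2 of the 4 are acute.

2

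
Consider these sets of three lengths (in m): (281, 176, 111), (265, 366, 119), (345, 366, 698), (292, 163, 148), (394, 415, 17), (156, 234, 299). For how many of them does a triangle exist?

(111,176,281): 111+176 > 281 → valid
(119,265,366): 119+265 > 366 → valid
(345,366,698): 345+366 > 698 → valid
(148,163,292): 148+163 > 292 → valid
(17,394,415): 17+394 ≤ 415 → not valid
(156,234,299): 156+234 > 299 → valid
5 of the 6 triples form a triangle.

5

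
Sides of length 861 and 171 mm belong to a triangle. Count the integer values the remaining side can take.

The third side lies in the open interval (690, 1032).
Integers from 691 to 1031 inclusive: 1031 − 691 + 1 = 341.

341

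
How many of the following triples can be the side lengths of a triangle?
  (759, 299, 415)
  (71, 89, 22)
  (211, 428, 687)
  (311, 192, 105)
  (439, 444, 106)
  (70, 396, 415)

(299,415,759): 299+415 ≤ 759 → not valid
(22,71,89): 22+71 > 89 → valid
(211,428,687): 211+428 ≤ 687 → not valid
(105,192,311): 105+192 ≤ 311 → not valid
(106,439,444): 106+439 > 444 → valid
(70,396,415): 70+396 > 415 → valid
3 of the 6 triples form a triangle.

3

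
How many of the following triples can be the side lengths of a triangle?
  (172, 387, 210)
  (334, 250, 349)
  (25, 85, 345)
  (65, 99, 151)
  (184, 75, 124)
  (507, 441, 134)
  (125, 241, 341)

(172,210,387): 172+210 ≤ 387 → not valid
(250,334,349): 250+334 > 349 → valid
(25,85,345): 25+85 ≤ 345 → not valid
(65,99,151): 65+99 > 151 → valid
(75,124,184): 75+124 > 184 → valid
(134,441,507): 134+441 > 507 → valid
(125,241,341): 125+241 > 341 → valid
5 of the 7 triples form a triangle.

5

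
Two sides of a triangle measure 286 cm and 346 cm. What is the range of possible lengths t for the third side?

60 < t < 632 (cm)

By the triangle inequality, t must be less than 286 + 346 = 632 and greater than |286 − 346| = 60.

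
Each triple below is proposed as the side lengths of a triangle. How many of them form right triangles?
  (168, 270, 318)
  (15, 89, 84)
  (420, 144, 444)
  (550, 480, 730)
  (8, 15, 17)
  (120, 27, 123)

(168,270,318): 168²+270² = 101124 = 318² → right
(15,89,84): 15²+84² = 7281 < 7921 = 89² → obtuse
(420,144,444): 144²+420² = 197136 = 444² → right
(550,480,730): 480²+550² = 532900 = 730² → right
(8,15,17): 8²+15² = 289 = 17² → right
(120,27,123): 27²+120² = 15129 = 123² → right
5 of the 6 are right.

5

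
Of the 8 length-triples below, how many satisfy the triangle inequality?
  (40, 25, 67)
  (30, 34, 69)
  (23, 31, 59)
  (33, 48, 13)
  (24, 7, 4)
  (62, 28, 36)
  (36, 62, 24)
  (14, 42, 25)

(25,40,67): 25+40 ≤ 67 → not valid
(30,34,69): 30+34 ≤ 69 → not valid
(23,31,59): 23+31 ≤ 59 → not valid
(13,33,48): 13+33 ≤ 48 → not valid
(4,7,24): 4+7 ≤ 24 → not valid
(28,36,62): 28+36 > 62 → valid
(24,36,62): 24+36 ≤ 62 → not valid
(14,25,42): 14+25 ≤ 42 → not valid
1 of the 8 triples forms a triangle.

1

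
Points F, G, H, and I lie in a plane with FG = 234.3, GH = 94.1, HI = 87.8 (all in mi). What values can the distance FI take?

52.4 ≤ FI ≤ 416.2 mi

The maximum is all hops collinear in one direction: 234.3 + 94.1 + 87.8 = 416.2.
The longest hop is 234.3; the others sum to 181.9. Folding the others back against it leaves at least 234.3 − 181.9 = 52.4.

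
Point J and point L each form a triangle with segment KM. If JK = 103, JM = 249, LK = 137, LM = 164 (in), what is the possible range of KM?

146 < KM < 301

From triangle JKM: |103 − 249| < KM < 103 + 249, i.e. 146 < KM < 352.
From triangle LKM: 27 < KM < 301.
Both must hold, so KM lies in the intersection.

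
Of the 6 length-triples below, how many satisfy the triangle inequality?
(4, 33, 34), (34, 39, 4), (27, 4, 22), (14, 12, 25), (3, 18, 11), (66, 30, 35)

(4,33,34): 4+33 > 34 → valid
(4,34,39): 4+34 ≤ 39 → not valid
(4,22,27): 4+22 ≤ 27 → not valid
(12,14,25): 12+14 > 25 → valid
(3,11,18): 3+11 ≤ 18 → not valid
(30,35,66): 30+35 ≤ 66 → not valid
2 of the 6 triples form a triangle.

2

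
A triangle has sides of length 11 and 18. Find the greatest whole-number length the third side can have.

28

The third side must be strictly less than 11 + 18 = 29.
The largest integer below 29 is 28.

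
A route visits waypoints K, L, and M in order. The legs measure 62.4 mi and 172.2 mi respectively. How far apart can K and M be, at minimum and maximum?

By the triangle inequality, |62.4 − 172.2| ≤ KM ≤ 62.4 + 172.2.

109.8 ≤ KM ≤ 234.6 mi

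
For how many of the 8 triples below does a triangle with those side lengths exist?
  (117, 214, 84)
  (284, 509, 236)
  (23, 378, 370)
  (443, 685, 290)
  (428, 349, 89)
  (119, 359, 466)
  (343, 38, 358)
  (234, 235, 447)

7

(84,117,214): 84+117 ≤ 214 → not valid
(236,284,509): 236+284 > 509 → valid
(23,370,378): 23+370 > 378 → valid
(290,443,685): 290+443 > 685 → valid
(89,349,428): 89+349 > 428 → valid
(119,359,466): 119+359 > 466 → valid
(38,343,358): 38+343 > 358 → valid
(234,235,447): 234+235 > 447 → valid
7 of the 8 triples form a triangle.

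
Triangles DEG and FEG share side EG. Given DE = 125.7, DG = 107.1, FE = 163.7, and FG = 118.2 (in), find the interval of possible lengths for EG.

45.5 < EG < 232.8

From triangle DEG: |125.7 − 107.1| < EG < 125.7 + 107.1, i.e. 18.6 < EG < 232.8.
From triangle FEG: 45.5 < EG < 281.9.
Both must hold, so EG lies in the intersection.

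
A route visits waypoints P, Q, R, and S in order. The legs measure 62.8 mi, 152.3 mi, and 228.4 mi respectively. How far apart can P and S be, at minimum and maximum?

13.3 ≤ PS ≤ 443.5 mi

The maximum is all hops collinear in one direction: 62.8 + 152.3 + 228.4 = 443.5.
The longest hop is 228.4; the others sum to 215.1. Folding the others back against it leaves at least 228.4 − 215.1 = 13.3.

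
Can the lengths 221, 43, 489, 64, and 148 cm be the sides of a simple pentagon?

For a pentagon, each side must be shorter than the sum of the others.
Here the longest side is 489, but the remaining 4 sides sum to only 476.

No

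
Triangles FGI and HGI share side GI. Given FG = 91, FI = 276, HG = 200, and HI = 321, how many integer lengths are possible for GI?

181

From triangle FGI: 185 < GI < 367.
From triangle HGI: 121 < GI < 521.
Intersection: 185 < GI < 367, so integers 186 through 366: 181 values.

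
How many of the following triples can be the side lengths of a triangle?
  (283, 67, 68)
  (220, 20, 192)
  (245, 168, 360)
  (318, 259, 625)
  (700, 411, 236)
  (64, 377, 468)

1

(67,68,283): 67+68 ≤ 283 → not valid
(20,192,220): 20+192 ≤ 220 → not valid
(168,245,360): 168+245 > 360 → valid
(259,318,625): 259+318 ≤ 625 → not valid
(236,411,700): 236+411 ≤ 700 → not valid
(64,377,468): 64+377 ≤ 468 → not valid
1 of the 6 triples forms a triangle.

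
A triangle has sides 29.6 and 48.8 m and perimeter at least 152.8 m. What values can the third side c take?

74.4 ≤ c < 78.4 m

Triangle inequality alone gives 19.2 < c < 78.4.
The perimeter condition gives c ≥ 152.8 − 29.6 − 48.8 = 74.4.
Intersecting the two: 74.4 ≤ c < 78.4.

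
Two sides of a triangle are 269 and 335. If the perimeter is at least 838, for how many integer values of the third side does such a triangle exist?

Triangle inequality: 66 < x < 604. Perimeter ≥ 838 gives x ≥ 838 − 269 − 335 = 234.
So 234 ≤ x < 604; integers 234 through 603: 370 values.

370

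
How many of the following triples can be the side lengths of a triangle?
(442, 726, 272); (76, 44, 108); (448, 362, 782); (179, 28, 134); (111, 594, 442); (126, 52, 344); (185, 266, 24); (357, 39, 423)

(272,442,726): 272+442 ≤ 726 → not valid
(44,76,108): 44+76 > 108 → valid
(362,448,782): 362+448 > 782 → valid
(28,134,179): 28+134 ≤ 179 → not valid
(111,442,594): 111+442 ≤ 594 → not valid
(52,126,344): 52+126 ≤ 344 → not valid
(24,185,266): 24+185 ≤ 266 → not valid
(39,357,423): 39+357 ≤ 423 → not valid
2 of the 8 triples form a triangle.

2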